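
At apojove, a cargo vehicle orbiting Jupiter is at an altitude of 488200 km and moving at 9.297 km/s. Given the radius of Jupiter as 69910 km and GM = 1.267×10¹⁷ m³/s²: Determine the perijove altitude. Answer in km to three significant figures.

r_a = 69910 + 488200 = 5.5811×10⁵ km = 5.581×10⁸ m.
Specific energy ε = v²/2 − μ/r = -1.838×10⁸ J/kg, so a = −μ/(2ε) = 3.447×10⁸ m.
The apsides satisfy r_p + r_a = 2a, so the perijove radius is 2a − r_a = 1.312×10⁸ m = 1.3123×10⁵ km.
Perijove altitude = 1.3123×10⁵ − 69910 = 61320 km.

perijove altitude ≈ 61300 km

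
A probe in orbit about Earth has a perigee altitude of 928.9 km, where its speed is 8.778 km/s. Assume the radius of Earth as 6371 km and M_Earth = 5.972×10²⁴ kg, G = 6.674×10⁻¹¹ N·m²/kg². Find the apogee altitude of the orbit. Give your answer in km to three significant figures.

apogee altitude ≈ 11100 km

μ = GM = 6.674×10⁻¹¹ × 5.972×10²⁴ = 3.986×10¹⁴ m³/s².
r_p = 6371 + 928.9 = 7299.9 km = 7.300×10⁶ m.
Specific energy ε = v²/2 − μ/r = -1.607×10⁷ J/kg, so a = −μ/(2ε) = 1.240×10⁷ m.
The apsides satisfy r_p + r_a = 2a, so the apogee radius is 2a − r_p = 1.750×10⁷ m = 17498 km.
Apogee altitude = 17498 − 6371 = 11127 km.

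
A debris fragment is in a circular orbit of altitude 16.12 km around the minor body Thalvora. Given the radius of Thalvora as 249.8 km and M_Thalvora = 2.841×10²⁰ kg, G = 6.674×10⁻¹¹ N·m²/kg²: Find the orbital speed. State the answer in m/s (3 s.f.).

v ≈ 267 m/s

μ = GM = 6.674×10⁻¹¹ × 2.841×10²⁰ = 1.896×10¹⁰ m³/s².
r = 249.8 + 16.12 = 265.92 km = 2.6592×10⁵ m.
For a circular orbit v = √(μ/r) = √(1.896×10¹⁰ / 2.659×10⁵) = √(7.130×10⁴) = 267.0 m/s.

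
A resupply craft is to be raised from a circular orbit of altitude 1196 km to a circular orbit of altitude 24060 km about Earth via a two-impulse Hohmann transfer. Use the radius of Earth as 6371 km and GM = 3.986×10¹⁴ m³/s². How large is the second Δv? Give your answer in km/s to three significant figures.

r₁ = 6371 + 1196 = 7567.0 km = 7.5670×10⁶ m.
r₂ = 6371 + 24060 = 30431 km = 3.0431×10⁷ m.
Transfer ellipse a_t = (r₁ + r₂)/2 = 1.900×10⁷ m.
At r₁: circular v_c1 = √(μ/r₁) = 7258 m/s; transfer-perigee v_p = √[μ(2/r₁ − 1/a_t)] = 9185 m/s.
At r₂: circular v_c2 = √(μ/r₂) = 3619 m/s; transfer-apogee v_a = √[μ(2/r₂ − 1/a_t)] = 2284 m/s.
Δv₂ = v_c2 − v_a = 1335 m/s.
= 1.335 km/s.

Δv ≈ 1.34 km/s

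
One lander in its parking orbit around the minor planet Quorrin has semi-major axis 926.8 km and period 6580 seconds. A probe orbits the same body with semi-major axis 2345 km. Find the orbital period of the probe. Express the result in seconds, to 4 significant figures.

T₂ ≈ 26480 seconds

Kepler's third law: T² ∝ a³, so T₂ = T₁ (a₂/a₁)^(3/2).
a₂/a₁ = 2.530, (a₂/a₁)^(3/2) = 4.025.
T₂ = 6580 × 4.025 = 26480 seconds.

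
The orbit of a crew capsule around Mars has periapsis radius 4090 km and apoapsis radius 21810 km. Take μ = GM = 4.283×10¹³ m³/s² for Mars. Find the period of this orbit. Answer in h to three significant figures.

T ≈ 12.4 h

Semi-major axis a = (r_p + r_a)/2 = (4090.0 + 21810)/2 = 12950 km = 1.295×10⁷ m.
By Kepler's third law T = 2π√(a³/μ) = 2π × 7.121×10³ = 4.474×10⁴ s.
= 12.43 h.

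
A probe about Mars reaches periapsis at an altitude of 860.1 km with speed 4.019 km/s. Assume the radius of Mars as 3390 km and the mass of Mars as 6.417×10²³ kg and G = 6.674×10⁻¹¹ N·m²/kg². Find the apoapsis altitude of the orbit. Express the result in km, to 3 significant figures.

μ = GM = 6.674×10⁻¹¹ × 6.417×10²³ = 4.283×10¹³ m³/s².
r_p = 3390 + 860.1 = 4250.1 km = 4.250×10⁶ m.
Specific energy ε = v²/2 − μ/r = -2.001×10⁶ J/kg, so a = −μ/(2ε) = 1.070×10⁷ m.
The apsides satisfy r_p + r_a = 2a, so the apoapsis radius is 2a − r_p = 1.716×10⁷ m = 17158 km.
Apoapsis altitude = 17158 − 3390 = 13768 km.

apoapsis altitude ≈ 13800 km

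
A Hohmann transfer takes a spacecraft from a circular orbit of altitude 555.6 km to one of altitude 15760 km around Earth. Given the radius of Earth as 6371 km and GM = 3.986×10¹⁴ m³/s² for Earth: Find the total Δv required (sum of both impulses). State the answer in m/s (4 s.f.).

Δv_total ≈ 3090 m/s

r₁ = 6371 + 555.6 = 6926.6 km = 6.9266×10⁶ m.
r₂ = 6371 + 15760 = 22131 km = 2.2131×10⁷ m.
Transfer ellipse a_t = (r₁ + r₂)/2 = 1.453×10⁷ m.
At r₁: circular v_c1 = √(μ/r₁) = 7586 m/s; transfer-perigee v_p = √[μ(2/r₁ − 1/a_t)] = 9363 m/s.
Δv₁ = v_p − v_c1 = 1777 m/s.
At r₂: circular v_c2 = √(μ/r₂) = 4244 m/s; transfer-apogee v_a = √[μ(2/r₂ − 1/a_t)] = 2930 m/s.
Δv₂ = v_c2 − v_a = 1314 m/s.
Total Δv = Δv₁ + Δv₂ = 3090 m/s.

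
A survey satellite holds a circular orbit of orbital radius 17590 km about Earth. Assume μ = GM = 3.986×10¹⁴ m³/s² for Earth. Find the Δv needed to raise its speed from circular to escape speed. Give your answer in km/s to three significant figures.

r = 17590 km = 1.759×10⁷ m.
Circular speed v_c = √(μ/r) = 4760 m/s.
Escape speed v_esc = √(2μ/r) = √2 × v_c = 6732 m/s.
Δv = v_esc − v_c = 1972 m/s = 1.972 km/s.

Δv ≈ 1.97 km/s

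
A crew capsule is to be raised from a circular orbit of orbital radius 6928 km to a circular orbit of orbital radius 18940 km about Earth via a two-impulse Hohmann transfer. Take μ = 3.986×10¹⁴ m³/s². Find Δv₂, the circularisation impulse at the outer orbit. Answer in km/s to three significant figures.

Δv ≈ 1.23 km/s

r₁ = 6928 km = 6.928×10⁶ m.
r₂ = 18940 km = 1.894×10⁷ m.
Transfer ellipse a_t = (r₁ + r₂)/2 = 1.293×10⁷ m.
At r₁: circular v_c1 = √(μ/r₁) = 7585 m/s; transfer-perigee v_p = √[μ(2/r₁ − 1/a_t)] = 9179 m/s.
At r₂: circular v_c2 = √(μ/r₂) = 4588 m/s; transfer-apogee v_a = √[μ(2/r₂ − 1/a_t)] = 3358 m/s.
Δv₂ = v_c2 − v_a = 1230 m/s.
= 1.230 km/s.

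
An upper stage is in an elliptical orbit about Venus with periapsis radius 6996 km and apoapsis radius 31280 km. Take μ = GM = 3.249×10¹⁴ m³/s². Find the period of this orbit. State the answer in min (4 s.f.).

T ≈ 486.4 min

Semi-major axis a = (r_p + r_a)/2 = (6996.0 + 31280)/2 = 19138 km = 1.914×10⁷ m.
By Kepler's third law T = 2π√(a³/μ) = 2π × 4.645×10³ = 2.918×10⁴ s.
= 486.4 min.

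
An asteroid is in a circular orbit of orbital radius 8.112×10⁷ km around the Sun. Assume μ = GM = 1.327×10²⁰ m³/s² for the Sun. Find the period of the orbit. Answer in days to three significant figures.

T ≈ 146 days

r = 8.112×10⁷ km = 8.112×10¹⁰ m.
Kepler's third law: T = 2π√(r³/μ) = 2π√((8.112×10¹⁰)³ / 1.327×10²⁰).
r³/μ = 4.023×10¹² s², so T = 2π × 2.006×10⁶ = 1.260×10⁷ s.
Converting: 1.260×10⁷ s ÷ 86400 = 145.9 days.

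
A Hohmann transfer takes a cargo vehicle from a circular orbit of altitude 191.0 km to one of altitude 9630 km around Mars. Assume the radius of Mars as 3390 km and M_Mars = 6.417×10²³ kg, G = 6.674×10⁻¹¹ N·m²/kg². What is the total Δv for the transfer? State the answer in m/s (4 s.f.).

μ = GM = 6.674×10⁻¹¹ × 6.417×10²³ = 4.283×10¹³ m³/s².
r₁ = 3390 + 191.0 = 3581.0 km = 3.5810×10⁶ m.
r₂ = 3390 + 9630 = 13020 km = 1.3020×10⁷ m.
Transfer ellipse a_t = (r₁ + r₂)/2 = 8.300×10⁶ m.
At r₁: circular v_c1 = √(μ/r₁) = 3458 m/s; transfer-periapsis v_p = √[μ(2/r₁ − 1/a_t)] = 4331 m/s.
Δv₁ = v_p − v_c1 = 873.0 m/s.
At r₂: circular v_c2 = √(μ/r₂) = 1814 m/s; transfer-apoapsis v_a = √[μ(2/r₂ − 1/a_t)] = 1191 m/s.
Δv₂ = v_c2 − v_a = 622.4 m/s.
Total Δv = Δv₁ + Δv₂ = 1495 m/s.

Δv_total ≈ 1495 m/s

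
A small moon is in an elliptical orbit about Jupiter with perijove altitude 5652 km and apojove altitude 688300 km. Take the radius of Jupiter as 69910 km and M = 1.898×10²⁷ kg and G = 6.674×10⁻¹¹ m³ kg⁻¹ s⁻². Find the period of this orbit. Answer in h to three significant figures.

T ≈ 41.7 h

μ = GM = 6.674×10⁻¹¹ × 1.898×10²⁷ = 1.267×10¹⁷ m³/s².
r_p = 69910 + 5652 = 75562 km = 7.5562×10⁷ m.
r_a = 69910 + 688300 = 758210 km = 7.5821×10⁸ m.
Semi-major axis a = (r_p + r_a)/2 = (75562 + 7.5821×10⁵)/2 = 4.1689×10⁵ km = 4.169×10⁸ m.
By Kepler's third law T = 2π√(a³/μ) = 2π × 2.392×10⁴ = 1.503×10⁵ s.
= 41.74 h.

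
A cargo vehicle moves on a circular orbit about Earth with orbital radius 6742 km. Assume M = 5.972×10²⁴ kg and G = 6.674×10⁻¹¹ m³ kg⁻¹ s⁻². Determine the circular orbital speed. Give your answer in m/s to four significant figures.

μ = GM = 6.674×10⁻¹¹ × 5.972×10²⁴ = 3.986×10¹⁴ m³/s².
r = 6742 km = 6.742×10⁶ m.
For a circular orbit v = √(μ/r) = √(3.986×10¹⁴ / 6.742×10⁶) = √(5.912×10⁷) = 7689 m/s.

v ≈ 7689 m/s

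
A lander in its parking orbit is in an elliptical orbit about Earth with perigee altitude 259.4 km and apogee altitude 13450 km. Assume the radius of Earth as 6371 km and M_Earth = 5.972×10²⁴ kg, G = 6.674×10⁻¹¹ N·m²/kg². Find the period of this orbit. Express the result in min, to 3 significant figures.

μ = GM = 6.674×10⁻¹¹ × 5.972×10²⁴ = 3.986×10¹⁴ m³/s².
r_p = 6371 + 259.4 = 6630.4 km = 6.6304×10⁶ m.
r_a = 6371 + 13450 = 19821 km = 1.9821×10⁷ m.
Semi-major axis a = (r_p + r_a)/2 = (6630.4 + 19821)/2 = 13226 km = 1.323×10⁷ m.
By Kepler's third law T = 2π√(a³/μ) = 2π × 2.409×10³ = 1.514×10⁴ s.
= 252.3 min.

T ≈ 252 min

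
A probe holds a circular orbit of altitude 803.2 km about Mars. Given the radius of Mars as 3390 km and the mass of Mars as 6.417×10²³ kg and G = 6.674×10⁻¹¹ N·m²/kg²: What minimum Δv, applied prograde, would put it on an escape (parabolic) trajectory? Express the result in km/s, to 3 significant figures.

Δv ≈ 1.32 km/s

μ = GM = 6.674×10⁻¹¹ × 6.417×10²³ = 4.283×10¹³ m³/s².
r = 3390 + 803.2 = 4193.2 km = 4.1932×10⁶ m.
Circular speed v_c = √(μ/r) = 3196 m/s.
Escape speed v_esc = √(2μ/r) = √2 × v_c = 4520 m/s.
Δv = v_esc − v_c = 1324 m/s = 1.324 km/s.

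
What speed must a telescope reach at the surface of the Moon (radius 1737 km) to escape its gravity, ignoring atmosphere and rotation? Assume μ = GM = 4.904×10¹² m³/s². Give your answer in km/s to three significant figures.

v_esc ≈ 2.38 km/s

r = R = 1.737×10⁶ m.
Escape speed v_esc = √(2μ/r) = √(2 × 4.904×10¹² / 1.737×10⁶) = √(5.647×10⁶) = 2376 m/s.
= 2.376 km/s.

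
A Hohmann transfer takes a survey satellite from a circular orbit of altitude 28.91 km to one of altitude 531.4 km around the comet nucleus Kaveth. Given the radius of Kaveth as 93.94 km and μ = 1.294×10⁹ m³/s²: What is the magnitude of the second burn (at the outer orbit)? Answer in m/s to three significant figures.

r₁ = 93.94 + 28.91 = 122.85 km = 1.2285×10⁵ m.
r₂ = 93.94 + 531.4 = 625.34 km = 6.2534×10⁵ m.
Transfer ellipse a_t = (r₁ + r₂)/2 = 3.741×10⁵ m.
At r₁: circular v_c1 = √(μ/r₁) = 102.6 m/s; transfer-periapsis v_p = √[μ(2/r₁ − 1/a_t)] = 132.7 m/s.
At r₂: circular v_c2 = √(μ/r₂) = 45.49 m/s; transfer-apoapsis v_a = √[μ(2/r₂ − 1/a_t)] = 26.07 m/s.
Δv₂ = v_c2 − v_a = 19.42 m/s.

Δv ≈ 19.4 m/s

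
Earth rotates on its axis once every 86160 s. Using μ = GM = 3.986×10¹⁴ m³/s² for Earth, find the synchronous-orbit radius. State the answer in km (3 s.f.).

A synchronous orbit has period T, so by Kepler's third law a = (μT²/4π²)^(1/3).
μT²/4π² = 3.986×10¹⁴ × (8.616×10⁴)² / 39.48 = 7.495×10²² m³.
a = 4.216×10⁷ m = 42163 km.

r_sync ≈ 42200 km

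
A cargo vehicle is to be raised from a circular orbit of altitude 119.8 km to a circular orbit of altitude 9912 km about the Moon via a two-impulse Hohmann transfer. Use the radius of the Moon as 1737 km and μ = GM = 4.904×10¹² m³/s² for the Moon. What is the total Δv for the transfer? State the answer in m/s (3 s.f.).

r₁ = 1737 + 119.8 = 1856.8 km = 1.8568×10⁶ m.
r₂ = 1737 + 9912 = 11649 km = 1.1649×10⁷ m.
Transfer ellipse a_t = (r₁ + r₂)/2 = 6.753×10⁶ m.
At r₁: circular v_c1 = √(μ/r₁) = 1625 m/s; transfer-perilune v_p = √[μ(2/r₁ − 1/a_t)] = 2134 m/s.
Δv₁ = v_p − v_c1 = 509.3 m/s.
At r₂: circular v_c2 = √(μ/r₂) = 648.8 m/s; transfer-apolune v_a = √[μ(2/r₂ − 1/a_t)] = 340.2 m/s.
Δv₂ = v_c2 − v_a = 308.6 m/s.
Total Δv = Δv₁ + Δv₂ = 817.9 m/s.

Δv_total ≈ 818 m/s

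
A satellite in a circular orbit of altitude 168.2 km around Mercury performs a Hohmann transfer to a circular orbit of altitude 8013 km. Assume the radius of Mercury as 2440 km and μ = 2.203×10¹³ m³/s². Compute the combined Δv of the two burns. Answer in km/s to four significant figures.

Δv_total ≈ 1.305 km/s

r₁ = 2440 + 168.2 = 2608.2 km = 2.6082×10⁶ m.
r₂ = 2440 + 8013 = 10453 km = 1.0453×10⁷ m.
Transfer ellipse a_t = (r₁ + r₂)/2 = 6.531×10⁶ m.
At r₁: circular v_c1 = √(μ/r₁) = 2906 m/s; transfer-periherm v_p = √[μ(2/r₁ − 1/a_t)] = 3677 m/s.
Δv₁ = v_p − v_c1 = 770.6 m/s.
At r₂: circular v_c2 = √(μ/r₂) = 1452 m/s; transfer-apoherm v_a = √[μ(2/r₂ − 1/a_t)] = 917.4 m/s.
Δv₂ = v_c2 − v_a = 534.3 m/s.
Total Δv = Δv₁ + Δv₂ = 1305 m/s = 1.305 km/s.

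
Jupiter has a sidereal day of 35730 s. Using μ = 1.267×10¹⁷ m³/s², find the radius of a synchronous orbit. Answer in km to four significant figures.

r_sync ≈ 1.600×10⁵ km

A synchronous orbit has period T, so by Kepler's third law a = (μT²/4π²)^(1/3).
μT²/4π² = 1.267×10¹⁷ × (3.573×10⁴)² / 39.48 = 4.097×10²⁴ m³.
a = 1.600×10⁸ m = 1.6002×10⁵ km.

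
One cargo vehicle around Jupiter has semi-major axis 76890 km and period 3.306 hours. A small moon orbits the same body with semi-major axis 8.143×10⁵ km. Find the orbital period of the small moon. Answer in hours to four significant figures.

T₂ ≈ 113.9 hours

Kepler's third law: T² ∝ a³, so T₂ = T₁ (a₂/a₁)^(3/2).
a₂/a₁ = 10.59, (a₂/a₁)^(3/2) = 34.46.
T₂ = 3.306 × 34.46 = 113.9 hours.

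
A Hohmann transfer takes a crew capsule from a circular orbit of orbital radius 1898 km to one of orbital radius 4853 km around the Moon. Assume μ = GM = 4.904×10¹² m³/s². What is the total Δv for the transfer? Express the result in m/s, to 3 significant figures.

Δv_total ≈ 571 m/s

r₁ = 1898 km = 1.898×10⁶ m.
r₂ = 4853 km = 4.853×10⁶ m.
Transfer ellipse a_t = (r₁ + r₂)/2 = 3.376×10⁶ m.
At r₁: circular v_c1 = √(μ/r₁) = 1607 m/s; transfer-perilune v_p = √[μ(2/r₁ − 1/a_t)] = 1927 m/s.
Δv₁ = v_p − v_c1 = 319.9 m/s.
At r₂: circular v_c2 = √(μ/r₂) = 1005 m/s; transfer-apolune v_a = √[μ(2/r₂ − 1/a_t)] = 753.8 m/s.
Δv₂ = v_c2 − v_a = 251.5 m/s.
Total Δv = Δv₁ + Δv₂ = 571.4 m/s.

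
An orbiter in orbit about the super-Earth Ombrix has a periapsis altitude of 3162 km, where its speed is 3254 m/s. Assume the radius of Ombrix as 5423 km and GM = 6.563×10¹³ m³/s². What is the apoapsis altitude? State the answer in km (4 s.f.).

apoapsis altitude ≈ 13910 km

r_p = 5423 + 3162 = 8585.0 km = 8.585×10⁶ m.
Specific energy ε = v²/2 − μ/r = -2.350×10⁶ J/kg, so a = −μ/(2ε) = 1.396×10⁷ m.
The apsides satisfy r_p + r_a = 2a, so the apoapsis radius is 2a − r_p = 1.934×10⁷ m = 19337 km.
Apoapsis altitude = 19337 − 5423 = 13914 km.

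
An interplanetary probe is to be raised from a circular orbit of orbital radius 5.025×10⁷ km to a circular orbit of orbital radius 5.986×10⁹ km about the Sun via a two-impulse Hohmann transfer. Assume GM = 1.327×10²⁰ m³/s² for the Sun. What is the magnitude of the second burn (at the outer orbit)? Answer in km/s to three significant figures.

Δv ≈ 4.10 km/s

r₁ = 5.025×10⁷ km = 5.025×10¹⁰ m.
r₂ = 5.986×10⁹ km = 5.986×10¹² m.
Transfer ellipse a_t = (r₁ + r₂)/2 = 3.018×10¹² m.
At r₁: circular v_c1 = √(μ/r₁) = 51390 m/s; transfer-perihelion v_p = √[μ(2/r₁ − 1/a_t)] = 72370 m/s.
At r₂: circular v_c2 = √(μ/r₂) = 4708 m/s; transfer-aphelion v_a = √[μ(2/r₂ − 1/a_t)] = 607.5 m/s.
Δv₂ = v_c2 − v_a = 4101 m/s.
= 4.101 km/s.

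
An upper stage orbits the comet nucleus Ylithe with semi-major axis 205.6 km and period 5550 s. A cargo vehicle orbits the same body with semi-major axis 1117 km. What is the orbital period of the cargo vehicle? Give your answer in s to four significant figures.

Kepler's third law: T² ∝ a³, so T₂ = T₁ (a₂/a₁)^(3/2).
a₂/a₁ = 5.433, (a₂/a₁)^(3/2) = 12.66.
T₂ = 5550 × 12.66 = 70280 s.

T₂ ≈ 70280 s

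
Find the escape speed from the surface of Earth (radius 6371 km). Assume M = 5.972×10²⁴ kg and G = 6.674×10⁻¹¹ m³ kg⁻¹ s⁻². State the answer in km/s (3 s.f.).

μ = GM = 6.674×10⁻¹¹ × 5.972×10²⁴ = 3.986×10¹⁴ m³/s².
r = R = 6.371×10⁶ m.
Escape speed v_esc = √(2μ/r) = √(2 × 3.986×10¹⁴ / 6.371×10⁶) = √(1.251×10⁸) = 11190 m/s.
= 11.19 km/s.

v_esc ≈ 11.2 km/s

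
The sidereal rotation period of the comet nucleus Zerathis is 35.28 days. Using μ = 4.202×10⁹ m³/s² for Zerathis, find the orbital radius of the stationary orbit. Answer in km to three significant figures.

T = 35.28 days = 3.048×10⁶ s.
A synchronous orbit has period T, so by Kepler's third law a = (μT²/4π²)^(1/3).
μT²/4π² = 4.202×10⁹ × (3.048×10⁶)² / 39.48 = 9.890×10²⁰ m³.
a = 9.963×10⁶ m = 9963.1 km.

r_sync ≈ 9960 km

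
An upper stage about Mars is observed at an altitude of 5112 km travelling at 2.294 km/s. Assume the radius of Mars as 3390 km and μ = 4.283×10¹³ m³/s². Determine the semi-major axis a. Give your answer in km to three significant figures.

a ≈ 8900 km

r = 3390 + 5112 = 8502.0 km = 8.502×10⁶ m.
Specific orbital energy ε = v²/2 − μ/r = (2294)²/2 − 4.283×10¹³/8.502×10⁶ = -2.406×10⁶ J/kg.
Since ε = −μ/(2a), a = −μ/(2ε) = 8.899×10⁶ m = 8899.1 km.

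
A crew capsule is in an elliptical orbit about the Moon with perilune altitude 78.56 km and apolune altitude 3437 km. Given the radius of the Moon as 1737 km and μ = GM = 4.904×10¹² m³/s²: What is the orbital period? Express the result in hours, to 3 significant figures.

T ≈ 5.15 hours

r_p = 1737 + 78.56 = 1815.6 km = 1.8156×10⁶ m.
r_a = 1737 + 3437 = 5174.0 km = 5.1740×10⁶ m.
Semi-major axis a = (r_p + r_a)/2 = (1815.6 + 5174.0)/2 = 3494.8 km = 3.495×10⁶ m.
By Kepler's third law T = 2π√(a³/μ) = 2π × 2.950×10³ = 1.854×10⁴ s.
= 5.149 hours.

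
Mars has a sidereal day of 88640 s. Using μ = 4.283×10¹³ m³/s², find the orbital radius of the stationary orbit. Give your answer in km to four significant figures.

r_sync ≈ 20430 km

A synchronous orbit has period T, so by Kepler's third law a = (μT²/4π²)^(1/3).
μT²/4π² = 4.283×10¹³ × (8.864×10⁴)² / 39.48 = 8.524×10²¹ m³.
a = 2.043×10⁷ m = 20428 km.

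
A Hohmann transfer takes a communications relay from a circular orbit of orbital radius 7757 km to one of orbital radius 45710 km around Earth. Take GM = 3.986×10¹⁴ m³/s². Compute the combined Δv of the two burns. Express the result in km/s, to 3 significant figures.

Δv_total ≈ 3.57 km/s

r₁ = 7757 km = 7.757×10⁶ m.
r₂ = 45710 km = 4.571×10⁷ m.
Transfer ellipse a_t = (r₁ + r₂)/2 = 2.673×10⁷ m.
At r₁: circular v_c1 = √(μ/r₁) = 7168 m/s; transfer-perigee v_p = √[μ(2/r₁ − 1/a_t)] = 9373 m/s.
Δv₁ = v_p − v_c1 = 2205 m/s.
At r₂: circular v_c2 = √(μ/r₂) = 2953 m/s; transfer-apogee v_a = √[μ(2/r₂ − 1/a_t)] = 1591 m/s.
Δv₂ = v_c2 − v_a = 1362 m/s.
Total Δv = Δv₁ + Δv₂ = 3567 m/s = 3.567 km/s.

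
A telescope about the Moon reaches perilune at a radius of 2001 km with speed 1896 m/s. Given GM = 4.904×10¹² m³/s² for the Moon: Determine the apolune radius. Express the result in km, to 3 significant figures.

apolune radius ≈ 5500 km

r_p = 2.001×10⁶ m.
Specific energy ε = v²/2 − μ/r = -6.534×10⁵ J/kg, so a = −μ/(2ε) = 3.753×10⁶ m.
The apsides satisfy r_p + r_a = 2a, so the apolune radius is 2a − r_p = 5.505×10⁶ m = 5504.7 km.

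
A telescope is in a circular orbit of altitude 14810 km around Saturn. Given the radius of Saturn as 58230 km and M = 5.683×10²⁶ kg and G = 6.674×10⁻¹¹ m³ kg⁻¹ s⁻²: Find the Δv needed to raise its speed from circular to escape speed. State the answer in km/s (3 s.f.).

Δv ≈ 9.44 km/s

μ = GM = 6.674×10⁻¹¹ × 5.683×10²⁶ = 3.793×10¹⁶ m³/s².
r = 58230 + 14810 = 73040 km = 7.3040×10⁷ m.
Circular speed v_c = √(μ/r) = 22790 m/s.
Escape speed v_esc = √(2μ/r) = √2 × v_c = 32230 m/s.
Δv = v_esc − v_c = 9439 m/s = 9.439 km/s.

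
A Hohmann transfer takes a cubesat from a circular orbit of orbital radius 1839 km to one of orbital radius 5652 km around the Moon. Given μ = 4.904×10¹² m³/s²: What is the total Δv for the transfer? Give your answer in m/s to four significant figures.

Δv_total ≈ 651.8 m/s

r₁ = 1839 km = 1.839×10⁶ m.
r₂ = 5652 km = 5.652×10⁶ m.
Transfer ellipse a_t = (r₁ + r₂)/2 = 3.746×10⁶ m.
At r₁: circular v_c1 = √(μ/r₁) = 1633 m/s; transfer-perilune v_p = √[μ(2/r₁ − 1/a_t)] = 2006 m/s.
Δv₁ = v_p − v_c1 = 373.0 m/s.
At r₂: circular v_c2 = √(μ/r₂) = 931.5 m/s; transfer-apolune v_a = √[μ(2/r₂ − 1/a_t)] = 652.7 m/s.
Δv₂ = v_c2 − v_a = 278.8 m/s.
Total Δv = Δv₁ + Δv₂ = 651.8 m/s.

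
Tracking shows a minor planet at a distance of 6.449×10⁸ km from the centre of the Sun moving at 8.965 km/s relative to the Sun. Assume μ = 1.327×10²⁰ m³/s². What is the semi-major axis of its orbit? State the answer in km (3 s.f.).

r = 6.449×10¹¹ m.
Specific orbital energy ε = v²/2 − μ/r = (8965)²/2 − 1.327×10²⁰/6.449×10¹¹ = -1.656×10⁸ J/kg.
Since ε = −μ/(2a), a = −μ/(2ε) = 4.007×10¹¹ m = 4.0071×10⁸ km.

a ≈ 4.01×10⁸ km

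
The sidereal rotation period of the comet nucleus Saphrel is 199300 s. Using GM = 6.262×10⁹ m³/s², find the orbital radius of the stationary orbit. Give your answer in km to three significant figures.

r_sync ≈ 1850 km

A synchronous orbit has period T, so by Kepler's third law a = (μT²/4π²)^(1/3).
μT²/4π² = 6.262×10⁹ × (1.993×10⁵)² / 39.48 = 6.300×10¹⁸ m³.
a = 1.847×10⁶ m = 1847.0 km.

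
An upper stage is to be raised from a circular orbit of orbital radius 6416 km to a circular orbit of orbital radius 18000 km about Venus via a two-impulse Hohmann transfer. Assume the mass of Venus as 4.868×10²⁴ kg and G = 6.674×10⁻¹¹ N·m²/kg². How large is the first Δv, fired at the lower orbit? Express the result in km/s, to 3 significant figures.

Δv ≈ 1.52 km/s

μ = GM = 6.674×10⁻¹¹ × 4.868×10²⁴ = 3.249×10¹⁴ m³/s².
r₁ = 6416 km = 6.416×10⁶ m.
r₂ = 18000 km = 1.800×10⁷ m.
Transfer ellipse a_t = (r₁ + r₂)/2 = 1.221×10⁷ m.
At r₁: circular v_c1 = √(μ/r₁) = 7116 m/s; transfer-periapsis v_p = √[μ(2/r₁ − 1/a_t)] = 8641 m/s.
Δv₁ = v_p − v_c1 = 1525 m/s.
= 1.525 km/s.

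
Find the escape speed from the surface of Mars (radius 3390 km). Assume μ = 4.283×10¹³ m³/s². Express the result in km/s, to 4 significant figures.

v_esc ≈ 5.027 km/s

r = R = 3.390×10⁶ m.
Escape speed v_esc = √(2μ/r) = √(2 × 4.283×10¹³ / 3.390×10⁶) = √(2.527×10⁷) = 5027 m/s.
= 5.027 km/s.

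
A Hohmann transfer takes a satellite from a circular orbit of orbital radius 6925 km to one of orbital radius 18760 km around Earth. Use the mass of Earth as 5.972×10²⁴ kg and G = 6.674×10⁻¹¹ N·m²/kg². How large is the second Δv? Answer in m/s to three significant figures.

μ = GM = 6.674×10⁻¹¹ × 5.972×10²⁴ = 3.986×10¹⁴ m³/s².
r₁ = 6925 km = 6.925×10⁶ m.
r₂ = 18760 km = 1.876×10⁷ m.
Transfer ellipse a_t = (r₁ + r₂)/2 = 1.284×10⁷ m.
At r₁: circular v_c1 = √(μ/r₁) = 7587 m/s; transfer-perigee v_p = √[μ(2/r₁ − 1/a_t)] = 9169 m/s.
At r₂: circular v_c2 = √(μ/r₂) = 4609 m/s; transfer-apogee v_a = √[μ(2/r₂ − 1/a_t)] = 3385 m/s.
Δv₂ = v_c2 − v_a = 1225 m/s.

Δv ≈ 1220 m/s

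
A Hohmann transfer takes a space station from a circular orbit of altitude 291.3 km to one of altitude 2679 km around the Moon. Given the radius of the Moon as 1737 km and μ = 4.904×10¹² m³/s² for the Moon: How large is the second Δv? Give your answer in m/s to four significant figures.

r₁ = 1737 + 291.3 = 2028.3 km = 2.0283×10⁶ m.
r₂ = 1737 + 2679 = 4416.0 km = 4.4160×10⁶ m.
Transfer ellipse a_t = (r₁ + r₂)/2 = 3.222×10⁶ m.
At r₁: circular v_c1 = √(μ/r₁) = 1555 m/s; transfer-perilune v_p = √[μ(2/r₁ − 1/a_t)] = 1820 m/s.
At r₂: circular v_c2 = √(μ/r₂) = 1054 m/s; transfer-apolune v_a = √[μ(2/r₂ − 1/a_t)] = 836.1 m/s.
Δv₂ = v_c2 − v_a = 217.7 m/s.

Δv ≈ 217.7 m/s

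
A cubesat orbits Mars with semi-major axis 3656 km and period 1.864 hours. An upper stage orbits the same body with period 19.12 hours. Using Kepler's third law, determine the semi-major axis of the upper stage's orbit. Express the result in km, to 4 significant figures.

Kepler's third law: a³ ∝ T², so a₂ = a₁ (T₂/T₁)^(2/3).
T₂/T₁ = 10.26, (T₂/T₁)^(2/3) = 4.721.
a₂ = 3656 × 4.721 = 17260 km.

a₂ ≈ 17260 km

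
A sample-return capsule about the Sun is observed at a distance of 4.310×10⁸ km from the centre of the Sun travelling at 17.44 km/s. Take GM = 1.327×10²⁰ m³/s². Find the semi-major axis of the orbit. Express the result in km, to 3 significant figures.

r = 4.310×10¹¹ m.
Specific orbital energy ε = v²/2 − μ/r = (17440)²/2 − 1.327×10²⁰/4.310×10¹¹ = -1.558×10⁸ J/kg.
Since ε = −μ/(2a), a = −μ/(2ε) = 4.258×10¹¹ m = 4.2583×10⁸ km.

a ≈ 4.26×10⁸ km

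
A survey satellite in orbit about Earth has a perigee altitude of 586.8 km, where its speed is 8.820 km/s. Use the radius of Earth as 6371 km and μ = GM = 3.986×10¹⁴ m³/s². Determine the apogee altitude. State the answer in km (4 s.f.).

apogee altitude ≈ 8344 km

r_p = 6371 + 586.8 = 6957.8 km = 6.958×10⁶ m.
Specific energy ε = v²/2 − μ/r = -1.839×10⁷ J/kg, so a = −μ/(2ε) = 1.084×10⁷ m.
The apsides satisfy r_p + r_a = 2a, so the apogee radius is 2a − r_p = 1.471×10⁷ m = 14715 km.
Apogee altitude = 14715 − 6371 = 8343.6 km.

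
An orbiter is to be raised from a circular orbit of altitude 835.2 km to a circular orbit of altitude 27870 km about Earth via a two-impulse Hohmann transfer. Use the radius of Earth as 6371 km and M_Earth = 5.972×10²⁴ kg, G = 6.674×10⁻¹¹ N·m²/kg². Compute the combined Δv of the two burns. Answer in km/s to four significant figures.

Δv_total ≈ 3.522 km/s

μ = GM = 6.674×10⁻¹¹ × 5.972×10²⁴ = 3.986×10¹⁴ m³/s².
r₁ = 6371 + 835.2 = 7206.2 km = 7.2062×10⁶ m.
r₂ = 6371 + 27870 = 34241 km = 3.4241×10⁷ m.
Transfer ellipse a_t = (r₁ + r₂)/2 = 2.072×10⁷ m.
At r₁: circular v_c1 = √(μ/r₁) = 7437 m/s; transfer-perigee v_p = √[μ(2/r₁ − 1/a_t)] = 9560 m/s.
Δv₁ = v_p − v_c1 = 2123 m/s.
At r₂: circular v_c2 = √(μ/r₂) = 3412 m/s; transfer-apogee v_a = √[μ(2/r₂ − 1/a_t)] = 2012 m/s.
Δv₂ = v_c2 − v_a = 1400 m/s.
Total Δv = Δv₁ + Δv₂ = 3522 m/s = 3.522 km/s.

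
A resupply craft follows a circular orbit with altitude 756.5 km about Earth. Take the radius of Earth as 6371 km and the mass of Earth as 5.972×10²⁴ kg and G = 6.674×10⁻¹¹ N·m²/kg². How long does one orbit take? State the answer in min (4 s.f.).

μ = GM = 6.674×10⁻¹¹ × 5.972×10²⁴ = 3.986×10¹⁴ m³/s².
r = 6371 + 756.5 = 7127.5 km = 7.1275×10⁶ m.
Kepler's third law: T = 2π√(r³/μ) = 2π√((7.128×10⁶)³ / 3.986×10¹⁴).
r³/μ = 9.085×10⁵ s², so T = 2π × 9.531×10² = 5.989×10³ s.
Converting: 5.989×10³ s ÷ 60.00 = 99.81 min.

T ≈ 99.81 min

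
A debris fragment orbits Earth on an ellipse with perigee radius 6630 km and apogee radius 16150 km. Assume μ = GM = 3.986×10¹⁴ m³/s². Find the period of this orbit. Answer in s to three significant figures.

Semi-major axis a = (r_p + r_a)/2 = (6630.0 + 16150)/2 = 11390 km = 1.139×10⁷ m.
By Kepler's third law T = 2π√(a³/μ) = 2π × 1.925×10³ = 1.210×10⁴ s.

T ≈ 12100 s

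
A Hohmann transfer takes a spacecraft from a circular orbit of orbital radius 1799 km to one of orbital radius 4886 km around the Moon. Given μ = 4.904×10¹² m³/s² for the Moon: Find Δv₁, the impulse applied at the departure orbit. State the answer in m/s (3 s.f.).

Δv ≈ 345 m/s

r₁ = 1799 km = 1.799×10⁶ m.
r₂ = 4886 km = 4.886×10⁶ m.
Transfer ellipse a_t = (r₁ + r₂)/2 = 3.342×10⁶ m.
At r₁: circular v_c1 = √(μ/r₁) = 1651 m/s; transfer-perilune v_p = √[μ(2/r₁ − 1/a_t)] = 1996 m/s.
Δv₁ = v_p − v_c1 = 345.1 m/s.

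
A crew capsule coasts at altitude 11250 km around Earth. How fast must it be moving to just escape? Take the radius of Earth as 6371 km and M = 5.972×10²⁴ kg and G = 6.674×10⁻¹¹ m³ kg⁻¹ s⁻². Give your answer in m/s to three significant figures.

v_esc ≈ 6730 m/s

μ = GM = 6.674×10⁻¹¹ × 5.972×10²⁴ = 3.986×10¹⁴ m³/s².
r = 6371 + 11250 = 17621 km = 1.7621×10⁷ m.
Escape speed v_esc = √(2μ/r) = √(2 × 3.986×10¹⁴ / 1.762×10⁷) = √(4.524×10⁷) = 6726 m/s.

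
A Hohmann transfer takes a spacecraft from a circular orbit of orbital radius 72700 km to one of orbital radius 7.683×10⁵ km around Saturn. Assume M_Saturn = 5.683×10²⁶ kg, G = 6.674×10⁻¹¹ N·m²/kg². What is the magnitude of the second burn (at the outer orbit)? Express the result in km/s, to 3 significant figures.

μ = GM = 6.674×10⁻¹¹ × 5.683×10²⁶ = 3.793×10¹⁶ m³/s².
r₁ = 72700 km = 7.270×10⁷ m.
r₂ = 7.683×10⁵ km = 7.683×10⁸ m.
Transfer ellipse a_t = (r₁ + r₂)/2 = 4.205×10⁸ m.
At r₁: circular v_c1 = √(μ/r₁) = 22840 m/s; transfer-perikrone v_p = √[μ(2/r₁ − 1/a_t)] = 30870 m/s.
At r₂: circular v_c2 = √(μ/r₂) = 7026 m/s; transfer-apokrone v_a = √[μ(2/r₂ − 1/a_t)] = 2921 m/s.
Δv₂ = v_c2 − v_a = 4105 m/s.
= 4.105 km/s.

Δv ≈ 4.10 km/s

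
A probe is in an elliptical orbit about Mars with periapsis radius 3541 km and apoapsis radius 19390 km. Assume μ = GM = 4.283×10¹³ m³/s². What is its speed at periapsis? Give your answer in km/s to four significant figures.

Semi-major axis a = (r_p + r_a)/2 = 11466 km = 1.147×10⁷ m.
Vis-viva: v² = μ(2/r − 1/a) = 4.283×10¹³ × (5.648×10⁻⁷ − 8.722×10⁻⁸) = 2.046×10⁷ m²/s².
v = 4523 m/s = 4.523 km/s.

v ≈ 4.523 km/s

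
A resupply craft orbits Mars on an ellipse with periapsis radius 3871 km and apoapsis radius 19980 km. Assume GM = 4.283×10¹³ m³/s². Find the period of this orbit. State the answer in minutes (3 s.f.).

Semi-major axis a = (r_p + r_a)/2 = (3871.0 + 19980)/2 = 11926 km = 1.193×10⁷ m.
By Kepler's third law T = 2π√(a³/μ) = 2π × 6.293×10³ = 3.954×10⁴ s.
= 659.0 minutes.

T ≈ 659 minutes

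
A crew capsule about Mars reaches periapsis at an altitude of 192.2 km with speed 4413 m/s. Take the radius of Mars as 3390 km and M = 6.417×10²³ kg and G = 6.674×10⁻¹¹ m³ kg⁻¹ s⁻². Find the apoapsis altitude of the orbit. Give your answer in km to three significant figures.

μ = GM = 6.674×10⁻¹¹ × 6.417×10²³ = 4.283×10¹³ m³/s².
r_p = 3390 + 192.2 = 3582.2 km = 3.582×10⁶ m.
Specific energy ε = v²/2 − μ/r = -2.218×10⁶ J/kg, so a = −μ/(2ε) = 9.653×10⁶ m.
The apsides satisfy r_p + r_a = 2a, so the apoapsis radius is 2a − r_p = 1.572×10⁷ m = 15725 km.
Apoapsis altitude = 15725 − 3390 = 12335 km.

apoapsis altitude ≈ 12300 km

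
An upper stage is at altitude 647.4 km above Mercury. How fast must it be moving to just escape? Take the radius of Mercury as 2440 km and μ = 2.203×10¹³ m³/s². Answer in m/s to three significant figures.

v_esc ≈ 3780 m/s

r = 2440 + 647.4 = 3087.4 km = 3.0874×10⁶ m.
Escape speed v_esc = √(2μ/r) = √(2 × 2.203×10¹³ / 3.087×10⁶) = √(1.427×10⁷) = 3778 m/s.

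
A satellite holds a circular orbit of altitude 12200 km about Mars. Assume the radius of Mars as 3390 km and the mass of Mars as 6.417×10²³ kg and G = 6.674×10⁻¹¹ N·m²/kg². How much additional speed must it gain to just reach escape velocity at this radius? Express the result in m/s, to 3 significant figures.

μ = GM = 6.674×10⁻¹¹ × 6.417×10²³ = 4.283×10¹³ m³/s².
r = 3390 + 12200 = 15590 km = 1.5590×10⁷ m.
Circular speed v_c = √(μ/r) = 1657 m/s.
Escape speed v_esc = √(2μ/r) = √2 × v_c = 2344 m/s.
Δv = v_esc − v_c = 686.5 m/s.

Δv ≈ 687 m/s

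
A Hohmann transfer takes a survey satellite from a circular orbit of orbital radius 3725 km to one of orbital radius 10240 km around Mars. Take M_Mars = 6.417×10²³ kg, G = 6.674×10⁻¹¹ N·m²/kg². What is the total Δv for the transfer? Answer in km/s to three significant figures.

Δv_total ≈ 1.27 km/s

μ = GM = 6.674×10⁻¹¹ × 6.417×10²³ = 4.283×10¹³ m³/s².
r₁ = 3725 km = 3.725×10⁶ m.
r₂ = 10240 km = 1.024×10⁷ m.
Transfer ellipse a_t = (r₁ + r₂)/2 = 6.982×10⁶ m.
At r₁: circular v_c1 = √(μ/r₁) = 3391 m/s; transfer-periapsis v_p = √[μ(2/r₁ − 1/a_t)] = 4106 m/s.
Δv₁ = v_p − v_c1 = 715.5 m/s.
At r₂: circular v_c2 = √(μ/r₂) = 2045 m/s; transfer-apoapsis v_a = √[μ(2/r₂ − 1/a_t)] = 1494 m/s.
Δv₂ = v_c2 − v_a = 551.4 m/s.
Total Δv = Δv₁ + Δv₂ = 1267 m/s = 1.267 km/s.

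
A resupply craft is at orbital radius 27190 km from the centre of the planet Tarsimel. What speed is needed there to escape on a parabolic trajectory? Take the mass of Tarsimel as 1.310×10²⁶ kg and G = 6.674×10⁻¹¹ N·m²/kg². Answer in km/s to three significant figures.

μ = GM = 6.674×10⁻¹¹ × 1.310×10²⁶ = 8.743×10¹⁵ m³/s².
r = 27190 km = 2.719×10⁷ m.
Escape speed v_esc = √(2μ/r) = √(2 × 8.743×10¹⁵ / 2.719×10⁷) = √(6.431×10⁸) = 25360 m/s.
= 25.36 km/s.

v_esc ≈ 25.4 km/s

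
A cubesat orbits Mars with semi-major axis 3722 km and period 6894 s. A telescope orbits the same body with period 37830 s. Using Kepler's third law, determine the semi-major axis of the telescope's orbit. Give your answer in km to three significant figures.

Kepler's third law: a³ ∝ T², so a₂ = a₁ (T₂/T₁)^(2/3).
T₂/T₁ = 5.487, (T₂/T₁)^(2/3) = 3.111.
a₂ = 3722 × 3.111 = 11580 km.

a₂ ≈ 11600 km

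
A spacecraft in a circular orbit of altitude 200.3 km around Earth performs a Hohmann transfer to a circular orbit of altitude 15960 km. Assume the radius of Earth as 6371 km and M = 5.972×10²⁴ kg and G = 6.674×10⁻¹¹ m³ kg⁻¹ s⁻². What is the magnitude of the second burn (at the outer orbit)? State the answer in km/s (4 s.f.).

μ = GM = 6.674×10⁻¹¹ × 5.972×10²⁴ = 3.986×10¹⁴ m³/s².
r₁ = 6371 + 200.3 = 6571.3 km = 6.5713×10⁶ m.
r₂ = 6371 + 15960 = 22331 km = 2.2331×10⁷ m.
Transfer ellipse a_t = (r₁ + r₂)/2 = 1.445×10⁷ m.
At r₁: circular v_c1 = √(μ/r₁) = 7788 m/s; transfer-perigee v_p = √[μ(2/r₁ − 1/a_t)] = 9681 m/s.
At r₂: circular v_c2 = √(μ/r₂) = 4225 m/s; transfer-apogee v_a = √[μ(2/r₂ − 1/a_t)] = 2849 m/s.
Δv₂ = v_c2 − v_a = 1376 m/s.
= 1.376 km/s.

Δv ≈ 1.376 km/s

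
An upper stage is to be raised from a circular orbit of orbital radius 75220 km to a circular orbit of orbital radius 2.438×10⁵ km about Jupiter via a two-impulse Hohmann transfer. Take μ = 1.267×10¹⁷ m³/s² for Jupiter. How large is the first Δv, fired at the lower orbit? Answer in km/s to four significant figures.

r₁ = 75220 km = 7.522×10⁷ m.
r₂ = 2.438×10⁵ km = 2.438×10⁸ m.
Transfer ellipse a_t = (r₁ + r₂)/2 = 1.595×10⁸ m.
At r₁: circular v_c1 = √(μ/r₁) = 41040 m/s; transfer-perijove v_p = √[μ(2/r₁ − 1/a_t)] = 50740 m/s.
Δv₁ = v_p − v_c1 = 9698 m/s.
= 9.698 km/s.

Δv ≈ 9.698 km/s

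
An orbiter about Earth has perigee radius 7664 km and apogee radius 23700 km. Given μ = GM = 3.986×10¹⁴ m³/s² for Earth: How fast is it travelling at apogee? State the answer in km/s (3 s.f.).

v ≈ 2.87 km/s

Semi-major axis a = (r_p + r_a)/2 = 15682 km = 1.568×10⁷ m.
Vis-viva: v² = μ(2/r − 1/a) = 3.986×10¹⁴ × (8.439×10⁻⁸ − 6.377×10⁻⁸) = 8.219×10⁶ m²/s².
v = 2867 m/s = 2.867 km/s.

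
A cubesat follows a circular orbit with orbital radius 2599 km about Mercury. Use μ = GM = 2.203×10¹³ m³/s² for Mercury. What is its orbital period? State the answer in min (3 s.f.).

T ≈ 93.5 min

r = 2599 km = 2.599×10⁶ m.
Kepler's third law: T = 2π√(r³/μ) = 2π√((2.599×10⁶)³ / 2.203×10¹³).
r³/μ = 7.969×10⁵ s², so T = 2π × 8.927×10² = 5.609×10³ s.
Converting: 5.609×10³ s ÷ 60.00 = 93.48 min.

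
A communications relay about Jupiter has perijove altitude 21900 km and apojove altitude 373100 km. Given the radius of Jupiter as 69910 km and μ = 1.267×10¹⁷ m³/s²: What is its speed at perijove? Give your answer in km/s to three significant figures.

r_p = 69910 + 21900 = 91810 km = 9.1810×10⁷ m.
r_a = 69910 + 373100 = 443010 km = 4.4301×10⁸ m.
Semi-major axis a = (r_p + r_a)/2 = 2.6741×10⁵ km = 2.674×10⁸ m.
Vis-viva: v² = μ(2/r − 1/a) = 1.267×10¹⁷ × (2.178×10⁻⁸ − 3.740×10⁻⁹) = 2.286×10⁹ m²/s².
v = 47810 m/s = 47.81 km/s.

v ≈ 47.8 km/s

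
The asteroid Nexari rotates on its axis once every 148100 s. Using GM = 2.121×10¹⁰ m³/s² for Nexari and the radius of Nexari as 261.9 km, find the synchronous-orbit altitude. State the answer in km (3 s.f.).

h_sync ≈ 2010 km

A synchronous orbit has period T, so by Kepler's third law a = (μT²/4π²)^(1/3).
μT²/4π² = 2.121×10¹⁰ × (1.481×10⁵)² / 39.48 = 1.178×10¹⁹ m³.
a = 2.276×10⁶ m = 2275.6 km.
Altitude h = a − R = 2275.6 − 261.9 = 2013.7 km.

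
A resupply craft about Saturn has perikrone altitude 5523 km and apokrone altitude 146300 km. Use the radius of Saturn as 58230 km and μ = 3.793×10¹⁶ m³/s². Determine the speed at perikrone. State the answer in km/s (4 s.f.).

r_p = 58230 + 5523 = 63753 km = 6.3753×10⁷ m.
r_a = 58230 + 146300 = 204530 km = 2.0453×10⁸ m.
Semi-major axis a = (r_p + r_a)/2 = 1.3414×10⁵ km = 1.341×10⁸ m.
Vis-viva: v² = μ(2/r − 1/a) = 3.793×10¹⁶ × (3.137×10⁻⁸ − 7.455×10⁻⁹) = 9.071×10⁸ m²/s².
v = 30120 m/s = 30.12 km/s.

v ≈ 30.12 km/s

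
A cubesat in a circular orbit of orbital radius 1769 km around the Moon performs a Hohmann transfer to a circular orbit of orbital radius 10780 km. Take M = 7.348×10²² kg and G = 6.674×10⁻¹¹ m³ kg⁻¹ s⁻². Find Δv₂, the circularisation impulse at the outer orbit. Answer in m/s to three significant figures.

μ = GM = 6.674×10⁻¹¹ × 7.348×10²² = 4.904×10¹² m³/s².
r₁ = 1769 km = 1.769×10⁶ m.
r₂ = 10780 km = 1.078×10⁷ m.
Transfer ellipse a_t = (r₁ + r₂)/2 = 6.274×10⁶ m.
At r₁: circular v_c1 = √(μ/r₁) = 1665 m/s; transfer-perilune v_p = √[μ(2/r₁ − 1/a_t)] = 2182 m/s.
At r₂: circular v_c2 = √(μ/r₂) = 674.5 m/s; transfer-apolune v_a = √[μ(2/r₂ − 1/a_t)] = 358.1 m/s.
Δv₂ = v_c2 − v_a = 316.3 m/s.

Δv ≈ 316 m/s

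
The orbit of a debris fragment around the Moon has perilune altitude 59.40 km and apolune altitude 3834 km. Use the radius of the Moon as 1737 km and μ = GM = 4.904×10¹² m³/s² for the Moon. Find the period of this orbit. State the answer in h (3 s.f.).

T ≈ 5.57 h

r_p = 1737 + 59.40 = 1796.4 km = 1.7964×10⁶ m.
r_a = 1737 + 3834 = 5571.0 km = 5.5710×10⁶ m.
Semi-major axis a = (r_p + r_a)/2 = (1796.4 + 5571.0)/2 = 3683.7 km = 3.684×10⁶ m.
By Kepler's third law T = 2π√(a³/μ) = 2π × 3.193×10³ = 2.006×10⁴ s.
= 5.572 h.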